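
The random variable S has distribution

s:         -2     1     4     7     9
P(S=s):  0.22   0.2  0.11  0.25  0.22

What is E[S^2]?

E[S^2] = Σ s^2·P(S=s)
 = 4·0.22 + 1·0.2 + 16·0.11 + 49·0.25 + 81·0.22
 = 0.88 + 0.2 + 1.76 + 12.25 + 17.82
 = 32.91

32.91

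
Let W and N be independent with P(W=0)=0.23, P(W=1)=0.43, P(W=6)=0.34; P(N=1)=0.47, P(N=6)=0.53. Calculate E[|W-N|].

2.778

E[|W-N|] = Σ_w Σ_n |w-n| · P(W=w)P(N=n)
 = 1·0.1081 + 6·0.1219 + 0·0.2021 + 5·0.2279 + 5·0.1598 + 0·0.1802
 = 0.1081 + 0.7314 + 0 + 1.1395 + 0.799 + 0
 = 2.778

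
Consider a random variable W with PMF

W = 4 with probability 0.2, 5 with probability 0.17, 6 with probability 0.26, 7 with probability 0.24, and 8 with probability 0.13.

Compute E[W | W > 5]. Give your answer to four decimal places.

6.7937

P(W > 5) = 0.26 + 0.24 + 0.13 = 0.63.
E[W | W > 5] = [6·0.26 + 7·0.24 + 8·0.13] / 0.63
 = 4.28 / 0.63
 = 428/63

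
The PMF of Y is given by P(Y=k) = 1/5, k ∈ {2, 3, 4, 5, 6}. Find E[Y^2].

E[Y^2] = Σ y^2·P(Y=y)
 = 4·1/5 + 9·1/5 + 16·1/5 + 25·1/5 + 36·1/5
 = 4/5 + 9/5 + 16/5 + 5 + 36/5
 = 18

18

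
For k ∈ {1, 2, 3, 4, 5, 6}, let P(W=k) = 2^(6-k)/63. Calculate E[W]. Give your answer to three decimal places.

1.905

E[W] = Σ w·P(W=w)
 = 1·32/63 + 2·16/63 + 3·8/63 + 4·4/63 + 5·2/63 + 6·1/63
 = 32/63 + 32/63 + 8/21 + 16/63 + 10/63 + 2/21
 = 40/21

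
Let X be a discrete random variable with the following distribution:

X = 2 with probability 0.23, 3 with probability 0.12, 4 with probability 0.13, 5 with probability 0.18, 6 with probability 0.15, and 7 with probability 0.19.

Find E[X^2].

E[X^2] = Σ x^2·P(X=x)
 = 4·0.23 + 9·0.12 + 16·0.13 + 25·0.18 + 36·0.15 + 49·0.19
 = 0.92 + 1.08 + 2.08 + 4.5 + 5.4 + 9.31
 = 23.29

23.29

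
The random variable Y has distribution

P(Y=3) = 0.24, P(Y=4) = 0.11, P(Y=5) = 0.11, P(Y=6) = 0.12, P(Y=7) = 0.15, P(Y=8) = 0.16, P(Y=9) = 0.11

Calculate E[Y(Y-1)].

31.74

E[Y(Y-1)] = Σ y(y-1)·P(Y=y)
 = 6·0.24 + 12·0.11 + 20·0.11 + 30·0.12 + 42·0.15 + 56·0.16 + 72·0.11
 = 1.44 + 1.32 + 2.2 + 3.6 + 6.3 + 8.96 + 7.92
 = 31.74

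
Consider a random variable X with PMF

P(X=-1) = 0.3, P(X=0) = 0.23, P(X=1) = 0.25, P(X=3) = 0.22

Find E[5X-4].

E[5X-4] = Σ (5x-4)·P(X=x)
 = (-9)·0.3 + (-4)·0.23 + 1·0.25 + 11·0.22
 = (-2.7) + (-0.92) + 0.25 + 2.42
 = -0.95

-0.95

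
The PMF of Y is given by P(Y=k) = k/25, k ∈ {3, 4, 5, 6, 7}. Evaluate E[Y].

E[Y] = Σ y·P(Y=y)
 = 3·3/25 + 4·4/25 + 5·1/5 + 6·6/25 + 7·7/25
 = 9/25 + 16/25 + 1 + 36/25 + 49/25
 = 27/5

5.4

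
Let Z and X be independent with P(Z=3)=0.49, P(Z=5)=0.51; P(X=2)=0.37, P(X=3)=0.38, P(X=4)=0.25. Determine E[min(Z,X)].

2.7575

E[min(Z,X)] = Σ_z Σ_x min(z,x) · P(Z=z)P(X=x)
 = 2·0.1813 + 3·0.1862 + 3·0.1225 + 2·0.1887 + 3·0.1938 + 4·0.1275
 = 0.3626 + 0.5586 + 0.3675 + 0.3774 + 0.5814 + 0.51
 = 2.7575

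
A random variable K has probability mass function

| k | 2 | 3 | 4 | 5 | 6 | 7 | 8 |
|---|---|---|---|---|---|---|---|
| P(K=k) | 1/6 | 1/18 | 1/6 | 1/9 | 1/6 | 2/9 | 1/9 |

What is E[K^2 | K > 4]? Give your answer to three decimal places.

43.818

P(K > 4) = 1/9 + 1/6 + 2/9 + 1/9 = 11/18.
E[K^2 | K > 4] = [25·1/9 + 36·1/6 + 49·2/9 + 64·1/9] / (11/18)
 = 241/9 / (11/18)
 = 482/11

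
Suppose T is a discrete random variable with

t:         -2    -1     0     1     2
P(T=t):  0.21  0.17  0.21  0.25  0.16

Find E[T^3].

-0.32

E[T^3] = Σ t^3·P(T=t)
 = (-8)·0.21 + (-1)·0.17 + 0·0.21 + 1·0.25 + 8·0.16
 = (-1.68) + (-0.17) + 0 + 0.25 + 1.28
 = -0.32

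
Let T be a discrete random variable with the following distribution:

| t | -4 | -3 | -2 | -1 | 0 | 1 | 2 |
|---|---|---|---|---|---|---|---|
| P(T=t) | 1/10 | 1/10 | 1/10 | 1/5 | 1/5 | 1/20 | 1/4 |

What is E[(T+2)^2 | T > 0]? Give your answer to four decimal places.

P(T > 0) = 1/20 + 1/4 = 3/10.
E[(T+2)^2 | T > 0] = [9·1/20 + 16·1/4] / (3/10)
 = 89/20 / (3/10)
 = 89/6

14.8333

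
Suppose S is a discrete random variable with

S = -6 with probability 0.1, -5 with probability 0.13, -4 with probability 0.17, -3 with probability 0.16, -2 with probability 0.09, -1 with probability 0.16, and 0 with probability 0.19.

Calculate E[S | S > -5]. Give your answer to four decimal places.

P(S > -5) = 0.17 + 0.16 + 0.09 + 0.16 + 0.19 = 0.77.
E[S | S > -5] = [(-4)·0.17 + (-3)·0.16 + (-2)·0.09 + (-1)·0.16 + 0·0.19] / 0.77
 = -1.5 / 0.77
 = -150/77

-1.9481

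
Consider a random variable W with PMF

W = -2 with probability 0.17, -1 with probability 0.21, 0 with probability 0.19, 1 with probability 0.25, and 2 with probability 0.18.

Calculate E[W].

E[W] = Σ w·P(W=w)
 = (-2)·0.17 + (-1)·0.21 + 0·0.19 + 1·0.25 + 2·0.18
 = (-0.34) + (-0.21) + 0 + 0.25 + 0.36
 = 0.06

0.06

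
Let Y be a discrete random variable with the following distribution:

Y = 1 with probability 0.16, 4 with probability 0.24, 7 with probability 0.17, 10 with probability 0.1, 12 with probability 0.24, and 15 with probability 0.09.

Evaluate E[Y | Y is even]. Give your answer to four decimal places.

P(Y is even) = 0.24 + 0.1 + 0.24 = 0.58.
E[Y | Y is even] = [4·0.24 + 10·0.1 + 12·0.24] / 0.58
 = 4.84 / 0.58
 = 242/29

8.3448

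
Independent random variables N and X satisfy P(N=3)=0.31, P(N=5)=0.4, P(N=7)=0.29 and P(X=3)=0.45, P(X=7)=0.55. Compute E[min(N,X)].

E[min(N,X)] = Σ_n Σ_x min(n,x) · P(N=n)P(X=x)
 = 3·0.1395 + 3·0.1705 + 3·0.18 + 5·0.22 + 3·0.1305 + 7·0.1595
 = 0.4185 + 0.5115 + 0.54 + 1.1 + 0.3915 + 1.1165
 = 4.078

4.078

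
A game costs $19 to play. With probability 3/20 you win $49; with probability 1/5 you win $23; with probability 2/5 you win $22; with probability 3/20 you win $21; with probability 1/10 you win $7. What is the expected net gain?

E[payout] = 49·3/20 + 23·1/5 + 22·2/5 + 21·3/20 + 7·1/10
 = 147/20 + 23/5 + 44/5 + 63/20 + 7/10
 = 123/5
Net = 123/5 - 19 = 28/5

5.6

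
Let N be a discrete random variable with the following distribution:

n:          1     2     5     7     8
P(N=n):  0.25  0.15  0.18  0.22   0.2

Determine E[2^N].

E[2^N] = Σ 2^n·P(N=n)
 = 2·0.25 + 4·0.15 + 32·0.18 + 128·0.22 + 256·0.2
 = 0.5 + 0.6 + 5.76 + 28.16 + 51.2
 = 86.22

86.22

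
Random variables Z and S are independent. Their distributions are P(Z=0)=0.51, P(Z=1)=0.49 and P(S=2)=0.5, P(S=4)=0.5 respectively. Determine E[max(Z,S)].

E[max(Z,S)] = Σ_z Σ_s max(z,s) · P(Z=z)P(S=s)
 = 2·0.255 + 4·0.255 + 2·0.245 + 4·0.245
 = 0.51 + 1.02 + 0.49 + 0.98
 = 3

3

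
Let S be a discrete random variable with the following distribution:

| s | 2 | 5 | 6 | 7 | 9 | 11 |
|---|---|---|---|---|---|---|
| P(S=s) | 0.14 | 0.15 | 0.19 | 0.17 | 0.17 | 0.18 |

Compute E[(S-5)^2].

11.33

E[(S-5)^2] = Σ (s-5)^2·P(S=s)
 = 9·0.14 + 0·0.15 + 1·0.19 + 4·0.17 + 16·0.17 + 36·0.18
 = 1.26 + 0 + 0.19 + 0.68 + 2.72 + 6.48
 = 11.33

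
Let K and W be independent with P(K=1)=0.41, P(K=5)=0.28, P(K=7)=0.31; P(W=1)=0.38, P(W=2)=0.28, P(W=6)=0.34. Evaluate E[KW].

E[KW] = Σ_k Σ_w kw · P(K=k)P(W=w)
 = 1·0.1558 + 2·0.1148 + 6·0.1394 + 5·0.1064 + 10·0.0784 + 30·0.0952 + 7·0.1178 + 14·0.0868 + 42·0.1054
 = 0.1558 + 0.2296 + 0.8364 + 0.532 + 0.784 + 2.856 + 0.8246 + 1.2152 + 4.4268
 = 11.8604

11.8604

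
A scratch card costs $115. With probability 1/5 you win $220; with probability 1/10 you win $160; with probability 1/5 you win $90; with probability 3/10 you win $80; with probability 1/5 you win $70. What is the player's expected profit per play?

E[payout] = 220·1/5 + 160·1/10 + 90·1/5 + 80·3/10 + 70·1/5
 = 44 + 16 + 18 + 24 + 14
 = 116
Net = 116 - 115 = 1

1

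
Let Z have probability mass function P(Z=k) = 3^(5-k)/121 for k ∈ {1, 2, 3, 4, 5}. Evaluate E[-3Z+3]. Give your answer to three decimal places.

-1.438

E[-3Z+3] = Σ (-3z+3)·P(Z=z)
 = 0·81/121 + (-3)·27/121 + (-6)·9/121 + (-9)·3/121 + (-12)·1/121
 = 0 + (-81/121) + (-54/121) + (-27/121) + (-12/121)
 = -174/121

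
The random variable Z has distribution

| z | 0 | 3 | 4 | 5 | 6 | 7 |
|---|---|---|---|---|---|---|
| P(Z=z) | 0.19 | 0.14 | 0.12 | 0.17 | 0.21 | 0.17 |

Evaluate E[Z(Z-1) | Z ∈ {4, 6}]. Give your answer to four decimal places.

P(Z ∈ {4, 6}) = 0.12 + 0.21 = 0.33.
E[Z(Z-1) | Z ∈ {4, 6}] = [12·0.12 + 30·0.21] / 0.33
 = 7.74 / 0.33
 = 258/11

23.4545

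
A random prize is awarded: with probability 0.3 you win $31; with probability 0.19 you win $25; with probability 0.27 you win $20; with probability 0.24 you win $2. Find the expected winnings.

E[payout] = 31·0.3 + 25·0.19 + 20·0.27 + 2·0.24
 = 9.3 + 4.75 + 5.4 + 0.48
 = 19.93

19.93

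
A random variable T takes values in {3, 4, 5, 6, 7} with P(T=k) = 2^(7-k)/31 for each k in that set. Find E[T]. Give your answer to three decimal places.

E[T] = Σ t·P(T=t)
 = 3·16/31 + 4·8/31 + 5·4/31 + 6·2/31 + 7·1/31
 = 48/31 + 32/31 + 20/31 + 12/31 + 7/31
 = 119/31

3.839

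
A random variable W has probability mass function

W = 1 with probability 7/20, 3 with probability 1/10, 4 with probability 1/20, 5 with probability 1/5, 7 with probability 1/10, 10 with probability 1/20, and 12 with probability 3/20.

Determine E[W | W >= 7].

10

P(W >= 7) = 1/10 + 1/20 + 3/20 = 3/10.
E[W | W >= 7] = [7·1/10 + 10·1/20 + 12·3/20] / (3/10)
 = 3 / (3/10)
 = 10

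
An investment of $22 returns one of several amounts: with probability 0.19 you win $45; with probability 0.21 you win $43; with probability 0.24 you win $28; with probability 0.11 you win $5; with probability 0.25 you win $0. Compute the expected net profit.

E[payout] = 45·0.19 + 43·0.21 + 28·0.24 + 5·0.11 + 0·0.25
 = 8.55 + 9.03 + 6.72 + 0.55 + 0
 = 24.85
Net = 24.85 - 22 = 2.85

2.85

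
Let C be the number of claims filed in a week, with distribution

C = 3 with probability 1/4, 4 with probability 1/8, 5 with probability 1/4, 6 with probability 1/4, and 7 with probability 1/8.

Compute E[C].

4.875

E[C] = Σ c·P(C=c)
 = 3·1/4 + 4·1/8 + 5·1/4 + 6·1/4 + 7·1/8
 = 3/4 + 1/2 + 5/4 + 3/2 + 7/8
 = 39/8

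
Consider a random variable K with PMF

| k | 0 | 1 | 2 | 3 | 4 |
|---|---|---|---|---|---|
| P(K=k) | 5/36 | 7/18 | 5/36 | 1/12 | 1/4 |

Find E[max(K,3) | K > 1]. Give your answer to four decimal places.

3.5294

P(K > 1) = 5/36 + 1/12 + 1/4 = 17/36.
E[max(K,3) | K > 1] = [3·5/36 + 3·1/12 + 4·1/4] / (17/36)
 = 5/3 / (17/36)
 = 60/17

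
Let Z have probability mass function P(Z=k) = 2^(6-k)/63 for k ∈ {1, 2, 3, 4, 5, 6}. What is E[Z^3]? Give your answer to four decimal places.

E[Z^3] = Σ z^3·P(Z=z)
 = 1·32/63 + 8·16/63 + 27·8/63 + 64·4/63 + 125·2/63 + 216·1/63
 = 32/63 + 128/63 + 24/7 + 256/63 + 250/63 + 24/7
 = 122/7

17.4286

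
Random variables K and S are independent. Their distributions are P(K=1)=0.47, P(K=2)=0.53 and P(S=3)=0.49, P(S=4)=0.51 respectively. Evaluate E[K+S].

5.04

E[K+S] = Σ_k Σ_s (k+s) · P(K=k)P(S=s)
 = 4·0.2303 + 5·0.2397 + 5·0.2597 + 6·0.2703
 = 0.9212 + 1.1985 + 1.2985 + 1.6218
 = 5.04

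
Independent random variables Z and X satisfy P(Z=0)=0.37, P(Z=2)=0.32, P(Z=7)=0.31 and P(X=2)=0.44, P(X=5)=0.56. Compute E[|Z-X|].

2.9284

E[|Z-X|] = Σ_z Σ_x |z-x| · P(Z=z)P(X=x)
 = 2·0.1628 + 5·0.2072 + 0·0.1408 + 3·0.1792 + 5·0.1364 + 2·0.1736
 = 0.3256 + 1.036 + 0 + 0.5376 + 0.682 + 0.3472
 = 2.9284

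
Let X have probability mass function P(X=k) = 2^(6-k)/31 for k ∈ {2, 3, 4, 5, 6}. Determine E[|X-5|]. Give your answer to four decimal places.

2.2258

E[|X-5|] = Σ |x-5|·P(X=x)
 = 3·16/31 + 2·8/31 + 1·4/31 + 0·2/31 + 1·1/31
 = 48/31 + 16/31 + 4/31 + 0 + 1/31
 = 69/31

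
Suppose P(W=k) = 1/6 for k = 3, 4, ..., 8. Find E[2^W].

E[2^W] = Σ 2^w·P(W=w)
 = 8·1/6 + 16·1/6 + 32·1/6 + 64·1/6 + 128·1/6 + 256·1/6
 = 4/3 + 8/3 + 16/3 + 32/3 + 64/3 + 128/3
 = 84

84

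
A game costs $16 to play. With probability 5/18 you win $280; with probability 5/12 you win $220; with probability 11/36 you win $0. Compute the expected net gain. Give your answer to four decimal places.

E[payout] = 280·5/18 + 220·5/12 + 0·11/36
 = 700/9 + 275/3 + 0
 = 1525/9
Net = 1525/9 - 16 = 1381/9

153.4444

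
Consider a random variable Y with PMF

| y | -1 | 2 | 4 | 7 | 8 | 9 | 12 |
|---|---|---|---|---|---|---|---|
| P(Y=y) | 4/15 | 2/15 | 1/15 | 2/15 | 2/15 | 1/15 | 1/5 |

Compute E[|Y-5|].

E[|Y-5|] = Σ |y-5|·P(Y=y)
 = 6·4/15 + 3·2/15 + 1·1/15 + 2·2/15 + 3·2/15 + 4·1/15 + 7·1/5
 = 8/5 + 2/5 + 1/15 + 4/15 + 2/5 + 4/15 + 7/5
 = 22/5

4.4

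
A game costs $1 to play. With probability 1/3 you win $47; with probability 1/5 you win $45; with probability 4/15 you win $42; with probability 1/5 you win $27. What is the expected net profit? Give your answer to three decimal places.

E[payout] = 47·1/3 + 45·1/5 + 42·4/15 + 27·1/5
 = 47/3 + 9 + 56/5 + 27/5
 = 619/15
Net = 619/15 - 1 = 604/15

40.267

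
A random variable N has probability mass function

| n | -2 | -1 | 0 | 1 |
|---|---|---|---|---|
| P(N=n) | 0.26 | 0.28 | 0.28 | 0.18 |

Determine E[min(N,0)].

E[min(N,0)] = Σ min(n,0)·P(N=n)
 = (-2)·0.26 + (-1)·0.28 + 0·0.28 + 0·0.18
 = (-0.52) + (-0.28) + 0 + 0
 = -0.8

-0.8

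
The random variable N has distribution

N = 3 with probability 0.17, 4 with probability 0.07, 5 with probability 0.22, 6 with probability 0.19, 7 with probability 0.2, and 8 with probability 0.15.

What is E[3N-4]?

E[3N-4] = Σ (3n-4)·P(N=n)
 = 5·0.17 + 8·0.07 + 11·0.22 + 14·0.19 + 17·0.2 + 20·0.15
 = 0.85 + 0.56 + 2.42 + 2.66 + 3.4 + 3
 = 12.89

12.89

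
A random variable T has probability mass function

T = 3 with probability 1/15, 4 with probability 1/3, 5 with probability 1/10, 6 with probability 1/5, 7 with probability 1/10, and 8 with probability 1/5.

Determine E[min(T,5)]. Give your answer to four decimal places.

E[min(T,5)] = Σ min(t,5)·P(T=t)
 = 3·1/15 + 4·1/3 + 5·1/10 + 5·1/5 + 5·1/10 + 5·1/5
 = 1/5 + 4/3 + 1/2 + 1 + 1/2 + 1
 = 68/15

4.5333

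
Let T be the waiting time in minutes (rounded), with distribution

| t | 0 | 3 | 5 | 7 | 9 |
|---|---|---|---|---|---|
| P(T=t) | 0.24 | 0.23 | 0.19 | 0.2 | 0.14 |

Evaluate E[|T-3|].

E[|T-3|] = Σ |t-3|·P(T=t)
 = 3·0.24 + 0·0.23 + 2·0.19 + 4·0.2 + 6·0.14
 = 0.72 + 0 + 0.38 + 0.8 + 0.84
 = 2.74

2.74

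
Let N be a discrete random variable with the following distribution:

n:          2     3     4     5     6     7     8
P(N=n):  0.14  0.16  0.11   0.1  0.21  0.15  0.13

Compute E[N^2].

E[N^2] = Σ n^2·P(N=n)
 = 4·0.14 + 9·0.16 + 16·0.11 + 25·0.1 + 36·0.21 + 49·0.15 + 64·0.13
 = 0.56 + 1.44 + 1.76 + 2.5 + 7.56 + 7.35 + 8.32
 = 29.49

29.49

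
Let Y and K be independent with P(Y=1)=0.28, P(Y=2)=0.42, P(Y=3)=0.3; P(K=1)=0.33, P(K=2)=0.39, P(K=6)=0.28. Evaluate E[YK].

5.6358

E[YK] = Σ_y Σ_k yk · P(Y=y)P(K=k)
 = 1·0.0924 + 2·0.1092 + 6·0.0784 + 2·0.1386 + 4·0.1638 + 12·0.1176 + 3·0.099 + 6·0.117 + 18·0.084
 = 0.0924 + 0.2184 + 0.4704 + 0.2772 + 0.6552 + 1.4112 + 0.297 + 0.702 + 1.512
 = 5.6358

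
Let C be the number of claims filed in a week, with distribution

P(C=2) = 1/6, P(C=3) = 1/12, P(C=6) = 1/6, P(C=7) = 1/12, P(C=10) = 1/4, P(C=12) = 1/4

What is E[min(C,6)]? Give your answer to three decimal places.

5.083

E[min(C,6)] = Σ min(c,6)·P(C=c)
 = 2·1/6 + 3·1/12 + 6·1/6 + 6·1/12 + 6·1/4 + 6·1/4
 = 1/3 + 1/4 + 1 + 1/2 + 3/2 + 3/2
 = 61/12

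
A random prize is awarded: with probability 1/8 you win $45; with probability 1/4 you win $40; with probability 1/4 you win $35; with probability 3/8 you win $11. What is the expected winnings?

28.5

E[payout] = 45·1/8 + 40·1/4 + 35·1/4 + 11·3/8
 = 45/8 + 10 + 35/4 + 33/8
 = 57/2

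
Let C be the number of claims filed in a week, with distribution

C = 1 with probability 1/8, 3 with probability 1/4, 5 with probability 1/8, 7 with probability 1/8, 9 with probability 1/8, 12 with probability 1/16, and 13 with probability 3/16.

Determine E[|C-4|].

E[|C-4|] = Σ |c-4|·P(C=c)
 = 3·1/8 + 1·1/4 + 1·1/8 + 3·1/8 + 5·1/8 + 8·1/16 + 9·3/16
 = 3/8 + 1/4 + 1/8 + 3/8 + 5/8 + 1/2 + 27/16
 = 63/16

3.9375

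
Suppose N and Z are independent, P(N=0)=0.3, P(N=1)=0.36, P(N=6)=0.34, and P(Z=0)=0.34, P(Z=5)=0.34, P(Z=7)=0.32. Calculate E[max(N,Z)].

E[max(N,Z)] = Σ_n Σ_z max(n,z) · P(N=n)P(Z=z)
 = 0·0.102 + 5·0.102 + 7·0.096 + 1·0.1224 + 5·0.1224 + 7·0.1152 + 6·0.1156 + 6·0.1156 + 7·0.1088
 = 0 + 0.51 + 0.672 + 0.1224 + 0.612 + 0.8064 + 0.6936 + 0.6936 + 0.7616
 = 4.8716

4.8716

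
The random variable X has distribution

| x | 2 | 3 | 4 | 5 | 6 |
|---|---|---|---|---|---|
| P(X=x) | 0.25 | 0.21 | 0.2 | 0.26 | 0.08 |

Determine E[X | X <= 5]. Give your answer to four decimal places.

3.5109

P(X <= 5) = 0.25 + 0.21 + 0.2 + 0.26 = 0.92.
E[X | X <= 5] = [2·0.25 + 3·0.21 + 4·0.2 + 5·0.26] / 0.92
 = 3.23 / 0.92
 = 323/92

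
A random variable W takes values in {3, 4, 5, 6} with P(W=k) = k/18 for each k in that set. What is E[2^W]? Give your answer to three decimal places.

E[2^W] = Σ 2^w·P(W=w)
 = 8·1/6 + 16·2/9 + 32·5/18 + 64·1/3
 = 4/3 + 32/9 + 80/9 + 64/3
 = 316/9

35.111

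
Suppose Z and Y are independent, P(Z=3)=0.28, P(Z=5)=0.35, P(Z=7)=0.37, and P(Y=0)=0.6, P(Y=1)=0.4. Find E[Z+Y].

E[Z+Y] = Σ_z Σ_y (z+y) · P(Z=z)P(Y=y)
 = 3·0.168 + 4·0.112 + 5·0.21 + 6·0.14 + 7·0.222 + 8·0.148
 = 0.504 + 0.448 + 1.05 + 0.84 + 1.554 + 1.184
 = 5.58

5.58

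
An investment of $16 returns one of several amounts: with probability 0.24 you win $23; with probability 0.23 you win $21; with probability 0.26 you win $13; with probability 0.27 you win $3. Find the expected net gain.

E[payout] = 23·0.24 + 21·0.23 + 13·0.26 + 3·0.27
 = 5.52 + 4.83 + 3.38 + 0.81
 = 14.54
Net = 14.54 - 16 = -1.46

-1.46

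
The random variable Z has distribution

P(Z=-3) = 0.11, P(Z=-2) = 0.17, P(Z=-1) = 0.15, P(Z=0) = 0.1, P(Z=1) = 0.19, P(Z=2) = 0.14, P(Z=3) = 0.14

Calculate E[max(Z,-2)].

0.18

E[max(Z,-2)] = Σ max(z,-2)·P(Z=z)
 = (-2)·0.11 + (-2)·0.17 + (-1)·0.15 + 0·0.1 + 1·0.19 + 2·0.14 + 3·0.14
 = (-0.22) + (-0.34) + (-0.15) + 0 + 0.19 + 0.28 + 0.42
 = 0.18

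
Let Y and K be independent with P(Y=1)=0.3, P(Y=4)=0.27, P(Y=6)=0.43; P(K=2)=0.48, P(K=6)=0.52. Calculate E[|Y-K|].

E[|Y-K|] = Σ_y Σ_k |y-k| · P(Y=y)P(K=k)
 = 1·0.144 + 5·0.156 + 2·0.1296 + 2·0.1404 + 4·0.2064 + 0·0.2236
 = 0.144 + 0.78 + 0.2592 + 0.2808 + 0.8256 + 0
 = 2.2896

2.2896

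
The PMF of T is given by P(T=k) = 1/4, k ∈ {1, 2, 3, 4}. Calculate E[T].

E[T] = Σ t·P(T=t)
 = 1·1/4 + 2·1/4 + 3·1/4 + 4·1/4
 = 1/4 + 1/2 + 3/4 + 1
 = 5/2

2.5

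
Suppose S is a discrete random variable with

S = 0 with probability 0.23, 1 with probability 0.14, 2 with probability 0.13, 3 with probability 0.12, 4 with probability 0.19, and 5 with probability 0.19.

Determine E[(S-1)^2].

5.59

E[(S-1)^2] = Σ (s-1)^2·P(S=s)
 = 1·0.23 + 0·0.14 + 1·0.13 + 4·0.12 + 9·0.19 + 16·0.19
 = 0.23 + 0 + 0.13 + 0.48 + 1.71 + 3.04
 = 5.59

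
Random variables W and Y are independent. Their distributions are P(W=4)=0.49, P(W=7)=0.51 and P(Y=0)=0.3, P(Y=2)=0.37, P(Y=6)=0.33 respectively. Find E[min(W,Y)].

2.3966

E[min(W,Y)] = Σ_w Σ_y min(w,y) · P(W=w)P(Y=y)
 = 0·0.147 + 2·0.1813 + 4·0.1617 + 0·0.153 + 2·0.1887 + 6·0.1683
 = 0 + 0.3626 + 0.6468 + 0 + 0.3774 + 1.0098
 = 2.3966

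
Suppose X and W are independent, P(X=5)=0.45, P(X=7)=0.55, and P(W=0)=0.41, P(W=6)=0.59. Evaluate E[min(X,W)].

3.2745

E[min(X,W)] = Σ_x Σ_w min(x,w) · P(X=x)P(W=w)
 = 0·0.1845 + 5·0.2655 + 0·0.2255 + 6·0.3245
 = 0 + 1.3275 + 0 + 1.947
 = 3.2745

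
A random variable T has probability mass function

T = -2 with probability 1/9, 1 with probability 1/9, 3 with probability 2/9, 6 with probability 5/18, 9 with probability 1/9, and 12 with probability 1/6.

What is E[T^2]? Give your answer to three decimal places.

E[T^2] = Σ t^2·P(T=t)
 = 4·1/9 + 1·1/9 + 9·2/9 + 36·5/18 + 81·1/9 + 144·1/6
 = 4/9 + 1/9 + 2 + 10 + 9 + 24
 = 410/9

45.556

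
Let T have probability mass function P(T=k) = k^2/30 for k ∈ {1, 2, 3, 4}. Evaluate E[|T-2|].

E[|T-2|] = Σ |t-2|·P(T=t)
 = 1·1/30 + 0·2/15 + 1·3/10 + 2·8/15
 = 1/30 + 0 + 3/10 + 16/15
 = 7/5

1.4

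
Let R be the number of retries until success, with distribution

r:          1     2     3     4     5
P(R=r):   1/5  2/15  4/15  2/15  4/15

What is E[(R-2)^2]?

3.4

E[(R-2)^2] = Σ (r-2)^2·P(R=r)
 = 1·1/5 + 0·2/15 + 1·4/15 + 4·2/15 + 9·4/15
 = 1/5 + 0 + 4/15 + 8/15 + 12/5
 = 17/5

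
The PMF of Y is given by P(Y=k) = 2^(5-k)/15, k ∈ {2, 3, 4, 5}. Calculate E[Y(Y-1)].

E[Y(Y-1)] = Σ y(y-1)·P(Y=y)
 = 2·8/15 + 6·4/15 + 12·2/15 + 20·1/15
 = 16/15 + 8/5 + 8/5 + 4/3
 = 28/5

5.6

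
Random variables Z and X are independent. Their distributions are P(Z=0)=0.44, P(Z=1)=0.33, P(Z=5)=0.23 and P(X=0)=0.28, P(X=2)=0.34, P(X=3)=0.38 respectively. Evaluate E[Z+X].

3.3

E[Z+X] = Σ_z Σ_x (z+x) · P(Z=z)P(X=x)
 = 0·0.1232 + 2·0.1496 + 3·0.1672 + 1·0.0924 + 3·0.1122 + 4·0.1254 + 5·0.0644 + 7·0.0782 + 8·0.0874
 = 0 + 0.2992 + 0.5016 + 0.0924 + 0.3366 + 0.5016 + 0.322 + 0.5474 + 0.6992
 = 3.3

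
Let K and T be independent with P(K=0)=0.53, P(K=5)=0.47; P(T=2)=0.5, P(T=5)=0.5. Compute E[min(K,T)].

E[min(K,T)] = Σ_k Σ_t min(k,t) · P(K=k)P(T=t)
 = 0·0.265 + 0·0.265 + 2·0.235 + 5·0.235
 = 0 + 0 + 0.47 + 1.175
 = 1.645

1.645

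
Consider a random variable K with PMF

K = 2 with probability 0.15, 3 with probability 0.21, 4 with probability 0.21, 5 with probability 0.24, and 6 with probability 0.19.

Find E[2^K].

25.48

E[2^K] = Σ 2^k·P(K=k)
 = 4·0.15 + 8·0.21 + 16·0.21 + 32·0.24 + 64·0.19
 = 0.6 + 1.68 + 3.36 + 7.68 + 12.16
 = 25.48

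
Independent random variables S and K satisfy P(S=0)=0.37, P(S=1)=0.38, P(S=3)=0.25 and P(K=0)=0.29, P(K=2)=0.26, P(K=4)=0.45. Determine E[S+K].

E[S+K] = Σ_s Σ_k (s+k) · P(S=s)P(K=k)
 = 0·0.1073 + 2·0.0962 + 4·0.1665 + 1·0.1102 + 3·0.0988 + 5·0.171 + 3·0.0725 + 5·0.065 + 7·0.1125
 = 0 + 0.1924 + 0.666 + 0.1102 + 0.2964 + 0.855 + 0.2175 + 0.325 + 0.7875
 = 3.45

3.45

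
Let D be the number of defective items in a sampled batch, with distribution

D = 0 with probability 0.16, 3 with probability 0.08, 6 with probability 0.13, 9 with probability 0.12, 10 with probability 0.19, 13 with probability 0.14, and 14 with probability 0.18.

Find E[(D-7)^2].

25.3

E[(D-7)^2] = Σ (d-7)^2·P(D=d)
 = 49·0.16 + 16·0.08 + 1·0.13 + 4·0.12 + 9·0.19 + 36·0.14 + 49·0.18
 = 7.84 + 1.28 + 0.13 + 0.48 + 1.71 + 5.04 + 8.82
 = 25.3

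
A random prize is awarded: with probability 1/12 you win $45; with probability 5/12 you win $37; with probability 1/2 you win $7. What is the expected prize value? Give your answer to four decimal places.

22.6667

E[payout] = 45·1/12 + 37·5/12 + 7·1/2
 = 15/4 + 185/12 + 7/2
 = 68/3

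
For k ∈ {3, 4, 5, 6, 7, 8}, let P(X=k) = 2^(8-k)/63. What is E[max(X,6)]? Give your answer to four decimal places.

6.0635

E[max(X,6)] = Σ max(x,6)·P(X=x)
 = 6·32/63 + 6·16/63 + 6·8/63 + 6·4/63 + 7·2/63 + 8·1/63
 = 64/21 + 32/21 + 16/21 + 8/21 + 2/9 + 8/63
 = 382/63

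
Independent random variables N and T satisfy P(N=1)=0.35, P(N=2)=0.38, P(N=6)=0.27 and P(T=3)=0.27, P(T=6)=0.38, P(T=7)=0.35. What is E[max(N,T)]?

5.7587

E[max(N,T)] = Σ_n Σ_t max(n,t) · P(N=n)P(T=t)
 = 3·0.0945 + 6·0.133 + 7·0.1225 + 3·0.1026 + 6·0.1444 + 7·0.133 + 6·0.0729 + 6·0.1026 + 7·0.0945
 = 0.2835 + 0.798 + 0.8575 + 0.3078 + 0.8664 + 0.931 + 0.4374 + 0.6156 + 0.6615
 = 5.7587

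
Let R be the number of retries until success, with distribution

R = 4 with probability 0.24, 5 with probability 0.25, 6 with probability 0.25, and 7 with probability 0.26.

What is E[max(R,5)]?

E[max(R,5)] = Σ max(r,5)·P(R=r)
 = 5·0.24 + 5·0.25 + 6·0.25 + 7·0.26
 = 1.2 + 1.25 + 1.5 + 1.82
 = 5.77

5.77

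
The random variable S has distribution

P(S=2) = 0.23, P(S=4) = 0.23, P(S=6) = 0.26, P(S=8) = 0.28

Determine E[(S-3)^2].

9.8

E[(S-3)^2] = Σ (s-3)^2·P(S=s)
 = 1·0.23 + 1·0.23 + 9·0.26 + 25·0.28
 = 0.23 + 0.23 + 2.34 + 7
 = 9.8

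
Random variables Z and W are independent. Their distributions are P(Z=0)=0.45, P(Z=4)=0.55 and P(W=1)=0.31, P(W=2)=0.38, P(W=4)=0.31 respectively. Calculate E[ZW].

5.082

E[ZW] = Σ_z Σ_w zw · P(Z=z)P(W=w)
 = 0·0.1395 + 0·0.171 + 0·0.1395 + 4·0.1705 + 8·0.209 + 16·0.1705
 = 0 + 0 + 0 + 0.682 + 1.672 + 2.728
 = 5.082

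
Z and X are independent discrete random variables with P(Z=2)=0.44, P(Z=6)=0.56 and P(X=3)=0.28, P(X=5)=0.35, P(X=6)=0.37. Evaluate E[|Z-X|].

E[|Z-X|] = Σ_z Σ_x |z-x| · P(Z=z)P(X=x)
 = 1·0.1232 + 3·0.154 + 4·0.1628 + 3·0.1568 + 1·0.196 + 0·0.2072
 = 0.1232 + 0.462 + 0.6512 + 0.4704 + 0.196 + 0
 = 1.9028

1.9028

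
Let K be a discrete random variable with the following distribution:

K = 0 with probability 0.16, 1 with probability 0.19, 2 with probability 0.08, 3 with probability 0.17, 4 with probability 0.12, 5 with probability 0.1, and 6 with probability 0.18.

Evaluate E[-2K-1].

-6.84

E[-2K-1] = Σ (-2k-1)·P(K=k)
 = (-1)·0.16 + (-3)·0.19 + (-5)·0.08 + (-7)·0.17 + (-9)·0.12 + (-11)·0.1 + (-13)·0.18
 = (-0.16) + (-0.57) + (-0.4) + (-1.19) + (-1.08) + (-1.1) + (-2.34)
 = -6.84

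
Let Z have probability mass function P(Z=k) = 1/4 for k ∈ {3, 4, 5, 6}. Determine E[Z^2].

E[Z^2] = Σ z^2·P(Z=z)
 = 9·1/4 + 16·1/4 + 25·1/4 + 36·1/4
 = 9/4 + 4 + 25/4 + 9
 = 43/2

21.5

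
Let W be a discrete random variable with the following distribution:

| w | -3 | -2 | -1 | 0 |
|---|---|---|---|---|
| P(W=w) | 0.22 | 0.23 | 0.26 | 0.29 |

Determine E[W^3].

-8.04

E[W^3] = Σ w^3·P(W=w)
 = (-27)·0.22 + (-8)·0.23 + (-1)·0.26 + 0·0.29
 = (-5.94) + (-1.84) + (-0.26) + 0
 = -8.04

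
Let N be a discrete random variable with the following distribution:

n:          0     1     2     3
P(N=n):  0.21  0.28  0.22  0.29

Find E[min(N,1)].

0.79

E[min(N,1)] = Σ min(n,1)·P(N=n)
 = 0·0.21 + 1·0.28 + 1·0.22 + 1·0.29
 = 0 + 0.28 + 0.22 + 0.29
 = 0.79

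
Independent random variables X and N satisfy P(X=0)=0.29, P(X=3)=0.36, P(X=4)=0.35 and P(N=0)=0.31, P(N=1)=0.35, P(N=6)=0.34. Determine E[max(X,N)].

E[max(X,N)] = Σ_x Σ_n max(x,n) · P(X=x)P(N=n)
 = 0·0.0899 + 1·0.1015 + 6·0.0986 + 3·0.1116 + 3·0.126 + 6·0.1224 + 4·0.1085 + 4·0.1225 + 6·0.119
 = 0 + 0.1015 + 0.5916 + 0.3348 + 0.378 + 0.7344 + 0.434 + 0.49 + 0.714
 = 3.7783

3.7783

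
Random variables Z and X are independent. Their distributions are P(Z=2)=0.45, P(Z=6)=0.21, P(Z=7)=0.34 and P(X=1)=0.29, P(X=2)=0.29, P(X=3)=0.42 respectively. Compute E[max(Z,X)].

4.729

E[max(Z,X)] = Σ_z Σ_x max(z,x) · P(Z=z)P(X=x)
 = 2·0.1305 + 2·0.1305 + 3·0.189 + 6·0.0609 + 6·0.0609 + 6·0.0882 + 7·0.0986 + 7·0.0986 + 7·0.1428
 = 0.261 + 0.261 + 0.567 + 0.3654 + 0.3654 + 0.5292 + 0.6902 + 0.6902 + 0.9996
 = 4.729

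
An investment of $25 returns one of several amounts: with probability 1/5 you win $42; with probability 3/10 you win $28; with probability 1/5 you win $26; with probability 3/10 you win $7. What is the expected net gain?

E[payout] = 42·1/5 + 28·3/10 + 26·1/5 + 7·3/10
 = 42/5 + 42/5 + 26/5 + 21/10
 = 241/10
Net = 241/10 - 25 = -9/10

-0.9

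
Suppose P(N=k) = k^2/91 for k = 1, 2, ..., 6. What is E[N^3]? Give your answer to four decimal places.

134.0769

E[N^3] = Σ n^3·P(N=n)
 = 1·1/91 + 8·4/91 + 27·9/91 + 64·16/91 + 125·25/91 + 216·36/91
 = 1/91 + 32/91 + 243/91 + 1024/91 + 3125/91 + 7776/91
 = 1743/13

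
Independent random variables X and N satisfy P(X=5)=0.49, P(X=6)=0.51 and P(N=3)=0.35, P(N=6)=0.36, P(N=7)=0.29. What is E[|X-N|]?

1.487

E[|X-N|] = Σ_x Σ_n |x-n| · P(X=x)P(N=n)
 = 2·0.1715 + 1·0.1764 + 2·0.1421 + 3·0.1785 + 0·0.1836 + 1·0.1479
 = 0.343 + 0.1764 + 0.2842 + 0.5355 + 0 + 0.1479
 = 1.487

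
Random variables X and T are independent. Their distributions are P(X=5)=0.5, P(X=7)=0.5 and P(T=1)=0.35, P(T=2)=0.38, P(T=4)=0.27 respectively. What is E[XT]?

13.14

E[XT] = Σ_x Σ_t xt · P(X=x)P(T=t)
 = 5·0.175 + 10·0.19 + 20·0.135 + 7·0.175 + 14·0.19 + 28·0.135
 = 0.875 + 1.9 + 2.7 + 1.225 + 2.66 + 3.78
 = 13.14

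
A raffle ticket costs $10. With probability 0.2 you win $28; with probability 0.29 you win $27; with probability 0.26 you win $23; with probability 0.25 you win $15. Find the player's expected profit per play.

E[payout] = 28·0.2 + 27·0.29 + 23·0.26 + 15·0.25
 = 5.6 + 7.83 + 5.98 + 3.75
 = 23.16
Net = 23.16 - 10 = 13.16

13.16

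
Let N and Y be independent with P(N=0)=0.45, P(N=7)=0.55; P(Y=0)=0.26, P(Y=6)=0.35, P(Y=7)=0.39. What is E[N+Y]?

8.68

E[N+Y] = Σ_n Σ_y (n+y) · P(N=n)P(Y=y)
 = 0·0.117 + 6·0.1575 + 7·0.1755 + 7·0.143 + 13·0.1925 + 14·0.2145
 = 0 + 0.945 + 1.2285 + 1.001 + 2.5025 + 3.003
 = 8.68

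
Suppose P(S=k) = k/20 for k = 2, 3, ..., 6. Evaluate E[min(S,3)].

E[min(S,3)] = Σ min(s,3)·P(S=s)
 = 2·1/10 + 3·3/20 + 3·1/5 + 3·1/4 + 3·3/10
 = 1/5 + 9/20 + 3/5 + 3/4 + 9/10
 = 29/10

2.9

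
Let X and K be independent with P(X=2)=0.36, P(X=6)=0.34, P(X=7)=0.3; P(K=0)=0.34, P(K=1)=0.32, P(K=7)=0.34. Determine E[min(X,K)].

E[min(X,K)] = Σ_x Σ_k min(x,k) · P(X=x)P(K=k)
 = 0·0.1224 + 1·0.1152 + 2·0.1224 + 0·0.1156 + 1·0.1088 + 6·0.1156 + 0·0.102 + 1·0.096 + 7·0.102
 = 0 + 0.1152 + 0.2448 + 0 + 0.1088 + 0.6936 + 0 + 0.096 + 0.714
 = 1.9724

1.9724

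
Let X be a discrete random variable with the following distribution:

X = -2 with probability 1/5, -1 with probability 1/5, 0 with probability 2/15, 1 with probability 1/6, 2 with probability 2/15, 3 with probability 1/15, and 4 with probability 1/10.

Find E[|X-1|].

E[|X-1|] = Σ |x-1|·P(X=x)
 = 3·1/5 + 2·1/5 + 1·2/15 + 0·1/6 + 1·2/15 + 2·1/15 + 3·1/10
 = 3/5 + 2/5 + 2/15 + 0 + 2/15 + 2/15 + 3/10
 = 17/10

1.7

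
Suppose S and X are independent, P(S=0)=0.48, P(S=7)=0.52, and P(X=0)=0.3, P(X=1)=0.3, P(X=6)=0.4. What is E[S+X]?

6.34

E[S+X] = Σ_s Σ_x (s+x) · P(S=s)P(X=x)
 = 0·0.144 + 1·0.144 + 6·0.192 + 7·0.156 + 8·0.156 + 13·0.208
 = 0 + 0.144 + 1.152 + 1.092 + 1.248 + 2.704
 = 6.34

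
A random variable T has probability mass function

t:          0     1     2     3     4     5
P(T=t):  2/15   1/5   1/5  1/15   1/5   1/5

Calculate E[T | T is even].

P(T is even) = 2/15 + 1/5 + 1/5 = 8/15.
E[T | T is even] = [0·2/15 + 2·1/5 + 4·1/5] / (8/15)
 = 6/5 / (8/15)
 = 9/4

2.25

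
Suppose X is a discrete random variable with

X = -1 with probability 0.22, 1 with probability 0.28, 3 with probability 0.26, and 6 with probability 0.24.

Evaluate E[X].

E[X] = Σ x·P(X=x)
 = (-1)·0.22 + 1·0.28 + 3·0.26 + 6·0.24
 = (-0.22) + 0.28 + 0.78 + 1.44
 = 2.28

2.28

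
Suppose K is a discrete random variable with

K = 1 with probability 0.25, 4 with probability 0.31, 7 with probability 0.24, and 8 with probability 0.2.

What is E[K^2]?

29.77

E[K^2] = Σ k^2·P(K=k)
 = 1·0.25 + 16·0.31 + 49·0.24 + 64·0.2
 = 0.25 + 4.96 + 11.76 + 12.8
 = 29.77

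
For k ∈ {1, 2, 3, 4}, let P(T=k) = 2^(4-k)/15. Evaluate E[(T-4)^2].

6

E[(T-4)^2] = Σ (t-4)^2·P(T=t)
 = 9·8/15 + 4·4/15 + 1·2/15 + 0·1/15
 = 24/5 + 16/15 + 2/15 + 0
 = 6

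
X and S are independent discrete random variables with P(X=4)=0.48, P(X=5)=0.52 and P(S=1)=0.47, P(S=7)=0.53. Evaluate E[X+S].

8.7

E[X+S] = Σ_x Σ_s (x+s) · P(X=x)P(S=s)
 = 5·0.2256 + 11·0.2544 + 6·0.2444 + 12·0.2756
 = 1.128 + 2.7984 + 1.4664 + 3.3072
 = 8.7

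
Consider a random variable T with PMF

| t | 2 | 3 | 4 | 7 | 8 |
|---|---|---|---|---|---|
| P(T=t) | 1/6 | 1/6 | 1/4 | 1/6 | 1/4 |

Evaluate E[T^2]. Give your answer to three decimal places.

E[T^2] = Σ t^2·P(T=t)
 = 4·1/6 + 9·1/6 + 16·1/4 + 49·1/6 + 64·1/4
 = 2/3 + 3/2 + 4 + 49/6 + 16
 = 91/3

30.333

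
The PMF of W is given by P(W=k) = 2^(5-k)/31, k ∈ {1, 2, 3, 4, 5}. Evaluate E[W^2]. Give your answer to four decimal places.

4.5484

E[W^2] = Σ w^2·P(W=w)
 = 1·16/31 + 4·8/31 + 9·4/31 + 16·2/31 + 25·1/31
 = 16/31 + 32/31 + 36/31 + 32/31 + 25/31
 = 141/31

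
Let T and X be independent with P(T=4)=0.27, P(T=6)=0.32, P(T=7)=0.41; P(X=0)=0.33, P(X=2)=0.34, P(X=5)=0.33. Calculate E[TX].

E[TX] = Σ_t Σ_x tx · P(T=t)P(X=x)
 = 0·0.0891 + 8·0.0918 + 20·0.0891 + 0·0.1056 + 12·0.1088 + 30·0.1056 + 0·0.1353 + 14·0.1394 + 35·0.1353
 = 0 + 0.7344 + 1.782 + 0 + 1.3056 + 3.168 + 0 + 1.9516 + 4.7355
 = 13.6771

13.6771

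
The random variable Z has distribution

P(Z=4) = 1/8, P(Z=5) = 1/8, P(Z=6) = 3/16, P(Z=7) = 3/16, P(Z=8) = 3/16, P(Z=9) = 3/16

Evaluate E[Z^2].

48.25

E[Z^2] = Σ z^2·P(Z=z)
 = 16·1/8 + 25·1/8 + 36·3/16 + 49·3/16 + 64·3/16 + 81·3/16
 = 2 + 25/8 + 27/4 + 147/16 + 12 + 243/16
 = 193/4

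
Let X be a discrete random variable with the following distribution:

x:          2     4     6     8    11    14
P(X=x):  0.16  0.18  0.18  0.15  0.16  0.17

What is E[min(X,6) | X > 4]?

P(X > 4) = 0.18 + 0.15 + 0.16 + 0.17 = 0.66.
E[min(X,6) | X > 4] = [6·0.18 + 6·0.15 + 6·0.16 + 6·0.17] / 0.66
 = 3.96 / 0.66
 = 6

6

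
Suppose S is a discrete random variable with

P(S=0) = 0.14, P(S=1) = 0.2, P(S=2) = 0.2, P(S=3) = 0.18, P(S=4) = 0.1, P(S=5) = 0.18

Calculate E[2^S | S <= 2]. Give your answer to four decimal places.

P(S <= 2) = 0.14 + 0.2 + 0.2 = 0.54.
E[2^S | S <= 2] = [1·0.14 + 2·0.2 + 4·0.2] / 0.54
 = 1.34 / 0.54
 = 67/27

2.4815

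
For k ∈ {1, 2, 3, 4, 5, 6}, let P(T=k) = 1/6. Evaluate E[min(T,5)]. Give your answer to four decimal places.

3.3333

E[min(T,5)] = Σ min(t,5)·P(T=t)
 = 1·1/6 + 2·1/6 + 3·1/6 + 4·1/6 + 5·1/6 + 5·1/6
 = 1/6 + 1/3 + 1/2 + 2/3 + 5/6 + 5/6
 = 10/3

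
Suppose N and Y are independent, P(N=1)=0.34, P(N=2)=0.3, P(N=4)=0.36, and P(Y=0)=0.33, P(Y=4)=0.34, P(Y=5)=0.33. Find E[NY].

7.1638

E[NY] = Σ_n Σ_y ny · P(N=n)P(Y=y)
 = 0·0.1122 + 4·0.1156 + 5·0.1122 + 0·0.099 + 8·0.102 + 10·0.099 + 0·0.1188 + 16·0.1224 + 20·0.1188
 = 0 + 0.4624 + 0.561 + 0 + 0.816 + 0.99 + 0 + 1.9584 + 2.376
 = 7.1638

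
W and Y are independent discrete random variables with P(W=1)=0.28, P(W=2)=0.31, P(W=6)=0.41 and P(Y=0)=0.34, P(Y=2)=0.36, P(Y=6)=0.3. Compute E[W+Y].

E[W+Y] = Σ_w Σ_y (w+y) · P(W=w)P(Y=y)
 = 1·0.0952 + 3·0.1008 + 7·0.084 + 2·0.1054 + 4·0.1116 + 8·0.093 + 6·0.1394 + 8·0.1476 + 12·0.123
 = 0.0952 + 0.3024 + 0.588 + 0.2108 + 0.4464 + 0.744 + 0.8364 + 1.1808 + 1.476
 = 5.88

5.88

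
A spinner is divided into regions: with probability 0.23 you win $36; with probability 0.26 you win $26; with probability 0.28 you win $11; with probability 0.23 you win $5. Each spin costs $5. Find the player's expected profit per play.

14.27

E[payout] = 36·0.23 + 26·0.26 + 11·0.28 + 5·0.23
 = 8.28 + 6.76 + 3.08 + 1.15
 = 19.27
Net = 19.27 - 5 = 14.27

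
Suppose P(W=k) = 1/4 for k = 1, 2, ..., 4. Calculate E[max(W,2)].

2.75

E[max(W,2)] = Σ max(w,2)·P(W=w)
 = 2·1/4 + 2·1/4 + 3·1/4 + 4·1/4
 = 1/2 + 1/2 + 3/4 + 1
 = 11/4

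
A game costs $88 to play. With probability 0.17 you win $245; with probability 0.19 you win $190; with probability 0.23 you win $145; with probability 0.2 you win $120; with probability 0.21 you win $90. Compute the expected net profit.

E[payout] = 245·0.17 + 190·0.19 + 145·0.23 + 120·0.2 + 90·0.21
 = 41.65 + 36.1 + 33.35 + 24 + 18.9
 = 154
Net = 154 - 88 = 66

66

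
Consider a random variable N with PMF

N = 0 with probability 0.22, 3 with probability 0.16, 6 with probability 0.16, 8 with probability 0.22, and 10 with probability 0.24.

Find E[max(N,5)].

E[max(N,5)] = Σ max(n,5)·P(N=n)
 = 5·0.22 + 5·0.16 + 6·0.16 + 8·0.22 + 10·0.24
 = 1.1 + 0.8 + 0.96 + 1.76 + 2.4
 = 7.02

7.02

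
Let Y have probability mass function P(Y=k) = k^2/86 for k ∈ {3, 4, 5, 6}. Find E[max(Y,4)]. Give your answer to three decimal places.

5.128

E[max(Y,4)] = Σ max(y,4)·P(Y=y)
 = 4·9/86 + 4·8/43 + 5·25/86 + 6·18/43
 = 18/43 + 32/43 + 125/86 + 108/43
 = 441/86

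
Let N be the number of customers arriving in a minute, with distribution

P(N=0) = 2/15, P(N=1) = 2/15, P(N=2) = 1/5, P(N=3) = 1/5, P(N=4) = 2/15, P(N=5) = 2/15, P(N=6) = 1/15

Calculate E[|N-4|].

1.8

E[|N-4|] = Σ |n-4|·P(N=n)
 = 4·2/15 + 3·2/15 + 2·1/5 + 1·1/5 + 0·2/15 + 1·2/15 + 2·1/15
 = 8/15 + 2/5 + 2/5 + 1/5 + 0 + 2/15 + 2/15
 = 9/5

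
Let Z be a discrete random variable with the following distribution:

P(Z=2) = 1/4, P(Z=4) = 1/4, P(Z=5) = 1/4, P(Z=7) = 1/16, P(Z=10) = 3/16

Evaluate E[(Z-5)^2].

7.4375

E[(Z-5)^2] = Σ (z-5)^2·P(Z=z)
 = 9·1/4 + 1·1/4 + 0·1/4 + 4·1/16 + 25·3/16
 = 9/4 + 1/4 + 0 + 1/4 + 75/16
 = 119/16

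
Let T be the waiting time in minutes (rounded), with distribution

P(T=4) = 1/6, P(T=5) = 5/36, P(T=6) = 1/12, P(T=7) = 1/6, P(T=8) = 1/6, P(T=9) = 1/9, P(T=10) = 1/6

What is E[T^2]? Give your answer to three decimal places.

E[T^2] = Σ t^2·P(T=t)
 = 16·1/6 + 25·5/36 + 36·1/12 + 49·1/6 + 64·1/6 + 81·1/9 + 100·1/6
 = 8/3 + 125/36 + 3 + 49/6 + 32/3 + 9 + 50/3
 = 1931/36

53.639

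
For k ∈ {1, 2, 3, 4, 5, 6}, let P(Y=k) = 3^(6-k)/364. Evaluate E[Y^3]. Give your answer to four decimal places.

E[Y^3] = Σ y^3·P(Y=y)
 = 1·243/364 + 8·81/364 + 27·27/364 + 64·9/364 + 125·3/364 + 216·1/364
 = 243/364 + 162/91 + 729/364 + 144/91 + 375/364 + 54/91
 = 2787/364

7.6566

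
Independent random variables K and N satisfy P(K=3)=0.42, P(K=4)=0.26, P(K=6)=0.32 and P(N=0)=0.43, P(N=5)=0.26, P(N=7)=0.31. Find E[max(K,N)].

5.3678

E[max(K,N)] = Σ_k Σ_n max(k,n) · P(K=k)P(N=n)
 = 3·0.1806 + 5·0.1092 + 7·0.1302 + 4·0.1118 + 5·0.0676 + 7·0.0806 + 6·0.1376 + 6·0.0832 + 7·0.0992
 = 0.5418 + 0.546 + 0.9114 + 0.4472 + 0.338 + 0.5642 + 0.8256 + 0.4992 + 0.6944
 = 5.3678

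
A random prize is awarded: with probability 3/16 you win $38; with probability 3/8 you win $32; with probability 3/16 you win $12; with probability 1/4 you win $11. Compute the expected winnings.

E[payout] = 38·3/16 + 32·3/8 + 12·3/16 + 11·1/4
 = 57/8 + 12 + 9/4 + 11/4
 = 193/8

24.125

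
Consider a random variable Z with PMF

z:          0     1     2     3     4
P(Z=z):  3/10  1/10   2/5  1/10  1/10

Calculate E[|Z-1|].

E[|Z-1|] = Σ |z-1|·P(Z=z)
 = 1·3/10 + 0·1/10 + 1·2/5 + 2·1/10 + 3·1/10
 = 3/10 + 0 + 2/5 + 1/5 + 3/10
 = 6/5

1.2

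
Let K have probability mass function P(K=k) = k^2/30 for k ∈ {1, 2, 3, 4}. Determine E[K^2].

11.8

E[K^2] = Σ k^2·P(K=k)
 = 1·1/30 + 4·2/15 + 9·3/10 + 16·8/15
 = 1/30 + 8/15 + 27/10 + 128/15
 = 59/5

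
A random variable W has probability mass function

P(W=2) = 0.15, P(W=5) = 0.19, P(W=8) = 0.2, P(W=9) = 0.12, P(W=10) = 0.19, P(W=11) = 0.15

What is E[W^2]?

E[W^2] = Σ w^2·P(W=w)
 = 4·0.15 + 25·0.19 + 64·0.2 + 81·0.12 + 100·0.19 + 121·0.15
 = 0.6 + 4.75 + 12.8 + 9.72 + 19 + 18.15
 = 65.02

65.02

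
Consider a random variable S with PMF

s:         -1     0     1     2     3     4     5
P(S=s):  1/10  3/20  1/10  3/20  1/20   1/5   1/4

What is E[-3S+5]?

-2.5

E[-3S+5] = Σ (-3s+5)·P(S=s)
 = 8·1/10 + 5·3/20 + 2·1/10 + (-1)·3/20 + (-4)·1/20 + (-7)·1/5 + (-10)·1/4
 = 4/5 + 3/4 + 1/5 + (-3/20) + (-1/5) + (-7/5) + (-5/2)
 = -5/2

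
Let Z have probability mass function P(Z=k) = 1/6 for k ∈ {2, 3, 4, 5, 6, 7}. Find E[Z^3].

E[Z^3] = Σ z^3·P(Z=z)
 = 8·1/6 + 27·1/6 + 64·1/6 + 125·1/6 + 216·1/6 + 343·1/6
 = 4/3 + 9/2 + 32/3 + 125/6 + 36 + 343/6
 = 261/2

130.5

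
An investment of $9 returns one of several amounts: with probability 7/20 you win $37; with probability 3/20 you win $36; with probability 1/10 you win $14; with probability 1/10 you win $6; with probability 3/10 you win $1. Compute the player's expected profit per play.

E[payout] = 37·7/20 + 36·3/20 + 14·1/10 + 6·1/10 + 1·3/10
 = 259/20 + 27/5 + 7/5 + 3/5 + 3/10
 = 413/20
Net = 413/20 - 9 = 233/20

11.65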